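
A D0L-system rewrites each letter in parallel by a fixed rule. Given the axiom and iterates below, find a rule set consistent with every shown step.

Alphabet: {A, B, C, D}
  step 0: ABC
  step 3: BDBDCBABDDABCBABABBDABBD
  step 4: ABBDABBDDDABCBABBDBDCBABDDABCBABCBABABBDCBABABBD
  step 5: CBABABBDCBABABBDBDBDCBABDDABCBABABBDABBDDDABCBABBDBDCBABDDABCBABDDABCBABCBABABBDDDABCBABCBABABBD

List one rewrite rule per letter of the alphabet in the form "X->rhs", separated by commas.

  step 4 ⇒ step 5: ABBDABBDDDABCBABBDBDCBABDDABCBABCBABABBDCBABABBD ⇒ CB·AB·AB·BD·CB·AB·AB·BD·BD·BD·CB·AB·DD·AB·CB·AB·AB·BD·AB·BD·DD·AB·CB·AB·BD·BD·CB·AB·DD·AB·CB·AB·DD·AB·CB·AB·CB·AB·AB·BD·DD·AB·CB·AB·CB·AB·AB·BD
    A ↦ CB
    B ↦ AB
    C ↦ DD
    D ↦ BD

A->CB, B->AB, C->DD, D->BD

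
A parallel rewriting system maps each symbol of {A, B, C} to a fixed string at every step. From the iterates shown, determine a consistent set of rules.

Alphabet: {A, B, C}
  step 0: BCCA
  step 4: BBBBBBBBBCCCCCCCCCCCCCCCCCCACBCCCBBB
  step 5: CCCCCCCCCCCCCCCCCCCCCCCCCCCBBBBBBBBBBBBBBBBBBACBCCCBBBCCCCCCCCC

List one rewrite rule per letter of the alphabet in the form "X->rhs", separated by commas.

  step 4 ⇒ step 5: BBBBBBBBBCCCCCCCCCCCCCCCCCCACBCCCBBB ⇒ CCC·CCC·CCC·CCC·CCC·CCC·CCC·CCC·CCC·B·B·B·B·B·B·B·B·B·B·B·B·B·B·B·B·B·B·AC·B·CCC·B·B·B·CCC·CCC·CCC
    A ↦ AC
    B ↦ CCC
    C ↦ B

A->AC, B->CCC, C->B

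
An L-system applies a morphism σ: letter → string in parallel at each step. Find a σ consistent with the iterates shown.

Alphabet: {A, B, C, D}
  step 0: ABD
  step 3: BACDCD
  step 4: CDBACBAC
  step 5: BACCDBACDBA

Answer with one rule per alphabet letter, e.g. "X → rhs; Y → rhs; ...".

A->D, B->C, C->BA, D->C

  step 4 ⇒ step 5: CDBACBAC ⇒ BA·C·C·D·BA·C·D·BA
    A ↦ D
    B ↦ C
    C ↦ BA
    D ↦ C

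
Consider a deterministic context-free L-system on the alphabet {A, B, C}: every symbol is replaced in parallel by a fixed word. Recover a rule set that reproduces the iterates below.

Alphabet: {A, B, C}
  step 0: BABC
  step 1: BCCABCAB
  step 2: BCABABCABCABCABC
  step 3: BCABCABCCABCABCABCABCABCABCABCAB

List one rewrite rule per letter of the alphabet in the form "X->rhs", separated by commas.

A->CA, B->BC, C->AB

  step 2 ⇒ step 3: BCABABCABCABCABC ⇒ BC·AB·CA·BC·CA·BC·AB·CA·BC·AB·CA·BC·AB·CA·BC·AB
    A ↦ CA
    B ↦ BC
    C ↦ AB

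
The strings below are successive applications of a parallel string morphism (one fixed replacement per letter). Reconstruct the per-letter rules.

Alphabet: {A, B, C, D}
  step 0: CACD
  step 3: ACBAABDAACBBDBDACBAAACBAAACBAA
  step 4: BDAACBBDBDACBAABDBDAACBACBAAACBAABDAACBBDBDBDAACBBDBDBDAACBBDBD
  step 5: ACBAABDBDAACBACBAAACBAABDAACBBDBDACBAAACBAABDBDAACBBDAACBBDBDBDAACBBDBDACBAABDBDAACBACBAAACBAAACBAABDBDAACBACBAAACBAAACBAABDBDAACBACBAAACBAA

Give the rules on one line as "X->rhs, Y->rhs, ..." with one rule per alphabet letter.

A->BD, B->ACB, C->A, D->AA

  step 4 ⇒ step 5: BDAACBBDBDACBAABDBDAACBACBAAACBAABDAACBBDBDBDAACBBDBDBDAACBBDBD ⇒ ACB·AA·BD·BD·A·ACB·ACB·AA·ACB·AA·BD·A·ACB·BD·BD·ACB·AA·ACB·AA·BD·BD·A·ACB·BD·A·ACB·BD·BD·BD·A·ACB·BD·BD·ACB·AA·BD·BD·A·ACB·ACB·AA·ACB·AA·ACB·AA·BD·BD·A·ACB·ACB·AA·ACB·AA·ACB·AA·BD·BD·A·ACB·ACB·AA·ACB·AA
    A ↦ BD
    B ↦ ACB
    C ↦ A
    D ↦ AA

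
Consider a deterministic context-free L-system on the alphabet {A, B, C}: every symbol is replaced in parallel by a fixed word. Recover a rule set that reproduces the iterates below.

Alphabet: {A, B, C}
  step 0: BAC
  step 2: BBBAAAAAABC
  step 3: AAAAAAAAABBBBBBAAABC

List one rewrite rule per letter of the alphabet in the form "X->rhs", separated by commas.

A->B, B->AAA, C->BC

  step 2 ⇒ step 3: BBBAAAAAABC ⇒ AAA·AAA·AAA·B·B·B·B·B·B·AAA·BC
    A ↦ B
    B ↦ AAA
    C ↦ BC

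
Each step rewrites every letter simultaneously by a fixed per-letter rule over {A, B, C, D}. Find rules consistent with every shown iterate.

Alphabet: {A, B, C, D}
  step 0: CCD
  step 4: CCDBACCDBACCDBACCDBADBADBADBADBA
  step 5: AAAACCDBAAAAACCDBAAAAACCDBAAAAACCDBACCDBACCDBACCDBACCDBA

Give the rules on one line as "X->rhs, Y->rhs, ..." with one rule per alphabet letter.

  step 4 ⇒ step 5: CCDBACCDBACCDBACCDBADBADBADBADBA ⇒ AA·AA·CC·D·BA·AA·AA·CC·D·BA·AA·AA·CC·D·BA·AA·AA·CC·D·BA·CC·D·BA·CC·D·BA·CC·D·BA·CC·D·BA
    A ↦ BA
    B ↦ D
    C ↦ AA
    D ↦ CC

A->BA, B->D, C->AA, D->CC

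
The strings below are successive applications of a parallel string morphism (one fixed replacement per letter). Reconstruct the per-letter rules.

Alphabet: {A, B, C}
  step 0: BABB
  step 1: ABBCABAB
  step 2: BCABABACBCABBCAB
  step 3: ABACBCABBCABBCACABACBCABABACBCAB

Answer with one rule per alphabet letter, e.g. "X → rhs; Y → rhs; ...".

  step 2 ⇒ step 3: BCABABACBCABBCAB ⇒ AB·AC·BC·AB·BC·AB·BC·AC·AB·AC·BC·AB·AB·AC·BC·AB
    A ↦ BC
    B ↦ AB
    C ↦ AC

A->BC, B->AB, C->AC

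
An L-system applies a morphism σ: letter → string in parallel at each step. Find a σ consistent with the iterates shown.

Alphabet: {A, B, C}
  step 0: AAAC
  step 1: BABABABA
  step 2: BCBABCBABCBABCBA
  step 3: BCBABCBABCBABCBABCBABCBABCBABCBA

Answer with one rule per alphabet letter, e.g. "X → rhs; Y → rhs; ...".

A->BA, B->BC, C->BA

  step 2 ⇒ step 3: BCBABCBABCBABCBA ⇒ BC·BA·BC·BA·BC·BA·BC·BA·BC·BA·BC·BA·BC·BA·BC·BA
    A ↦ BA
    B ↦ BC
    C ↦ BA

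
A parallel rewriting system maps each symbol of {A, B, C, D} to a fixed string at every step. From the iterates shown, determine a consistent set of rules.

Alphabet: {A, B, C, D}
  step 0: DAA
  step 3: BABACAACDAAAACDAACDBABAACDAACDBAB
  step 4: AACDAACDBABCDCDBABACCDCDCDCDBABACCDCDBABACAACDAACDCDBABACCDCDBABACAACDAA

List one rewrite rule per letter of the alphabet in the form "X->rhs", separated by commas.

  step 3 ⇒ step 4: BABACAACDAAAACDAACDBABAACDAACDBAB ⇒ AA·CD·AA·CD·BAB·CD·CD·BAB·AC·CD·CD·CD·CD·BAB·AC·CD·CD·BAB·AC·AA·CD·AA·CD·CD·BAB·AC·CD·CD·BAB·AC·AA·CD·AA
    A ↦ CD
    B ↦ AA
    C ↦ BAB
    D ↦ AC

A->CD, B->AA, C->BAB, D->AC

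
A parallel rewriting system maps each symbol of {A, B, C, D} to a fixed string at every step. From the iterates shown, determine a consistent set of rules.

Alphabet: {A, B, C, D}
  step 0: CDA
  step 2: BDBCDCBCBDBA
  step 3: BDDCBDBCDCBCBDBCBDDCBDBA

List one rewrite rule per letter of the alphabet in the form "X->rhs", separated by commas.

  step 2 ⇒ step 3: BDBCDCBCBDBA ⇒ BD·DC·BD·BC·DC·BC·BD·BC·BD·DC·BD·BA
    A ↦ BA
    B ↦ BD
    C ↦ BC
    D ↦ DC

A->BA, B->BD, C->BC, D->DC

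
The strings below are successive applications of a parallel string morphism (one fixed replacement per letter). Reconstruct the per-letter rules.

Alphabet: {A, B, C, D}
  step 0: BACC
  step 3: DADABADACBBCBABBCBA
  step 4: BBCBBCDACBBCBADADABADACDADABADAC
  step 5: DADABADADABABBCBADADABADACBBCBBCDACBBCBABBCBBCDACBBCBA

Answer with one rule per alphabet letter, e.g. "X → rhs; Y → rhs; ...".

A->C, B->DA, C->BA, D->BB

  step 4 ⇒ step 5: BBCBBCDACBBCBADADABADACDADABADAC ⇒ DA·DA·BA·DA·DA·BA·BB·C·BA·DA·DA·BA·DA·C·BB·C·BB·C·DA·C·BB·C·BA·BB·C·BB·C·DA·C·BB·C·BA
    A ↦ C
    B ↦ DA
    C ↦ BA
    D ↦ BB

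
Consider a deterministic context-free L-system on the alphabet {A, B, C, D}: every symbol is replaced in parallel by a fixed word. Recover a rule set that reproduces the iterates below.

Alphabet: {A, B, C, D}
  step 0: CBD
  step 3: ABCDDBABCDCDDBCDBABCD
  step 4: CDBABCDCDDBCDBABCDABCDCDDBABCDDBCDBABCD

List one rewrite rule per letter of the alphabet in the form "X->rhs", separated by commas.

  step 3 ⇒ step 4: ABCDDBABCDCDDBCDBABCD ⇒ C·DB·AB·CD·CD·DB·C·DB·AB·CD·AB·CD·CD·DB·AB·CD·DB·C·DB·AB·CD
    A ↦ C
    B ↦ DB
    C ↦ AB
    D ↦ CD

A->C, B->DB, C->AB, D->CD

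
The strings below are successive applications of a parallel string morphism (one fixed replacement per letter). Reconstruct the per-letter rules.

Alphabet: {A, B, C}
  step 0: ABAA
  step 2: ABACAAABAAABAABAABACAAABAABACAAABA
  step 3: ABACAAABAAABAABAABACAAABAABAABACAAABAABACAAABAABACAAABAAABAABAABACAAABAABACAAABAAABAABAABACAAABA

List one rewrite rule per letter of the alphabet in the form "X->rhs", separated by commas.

A->ABA, B->CAA, C->A

  step 2 ⇒ step 3: ABACAAABAAABAABAABACAAABAABACAAABA ⇒ ABA·CAA·ABA·A·ABA·ABA·ABA·CAA·ABA·ABA·ABA·CAA·ABA·ABA·CAA·ABA·ABA·CAA·ABA·A·ABA·ABA·ABA·CAA·ABA·ABA·CAA·ABA·A·ABA·ABA·ABA·CAA·ABA
    A ↦ ABA
    B ↦ CAA
    C ↦ A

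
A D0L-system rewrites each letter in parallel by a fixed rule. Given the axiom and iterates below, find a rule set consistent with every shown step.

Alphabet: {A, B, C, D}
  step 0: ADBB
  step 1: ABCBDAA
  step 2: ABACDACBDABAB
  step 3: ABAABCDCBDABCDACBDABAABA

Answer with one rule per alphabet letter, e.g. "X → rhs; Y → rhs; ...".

  step 2 ⇒ step 3: ABACDACBDABAB ⇒ AB·A·AB·CD·CBD·AB·CD·A·CBD·AB·A·AB·A
    A ↦ AB
    B ↦ A
    C ↦ CD
    D ↦ CBD

A->AB, B->A, C->CD, D->CBD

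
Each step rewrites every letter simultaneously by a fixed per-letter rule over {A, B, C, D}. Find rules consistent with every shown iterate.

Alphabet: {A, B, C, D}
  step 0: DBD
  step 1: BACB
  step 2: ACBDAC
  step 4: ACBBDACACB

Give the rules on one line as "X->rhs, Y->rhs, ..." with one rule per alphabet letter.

A->B, B->AC, C->D, D->B

  step 1 ⇒ step 2: BACB ⇒ AC·B·D·AC
    A ↦ B
    B ↦ AC
    C ↦ D
  step 0 ⇒ step 1: DBD ⇒ B·AC·B
    D ↦ B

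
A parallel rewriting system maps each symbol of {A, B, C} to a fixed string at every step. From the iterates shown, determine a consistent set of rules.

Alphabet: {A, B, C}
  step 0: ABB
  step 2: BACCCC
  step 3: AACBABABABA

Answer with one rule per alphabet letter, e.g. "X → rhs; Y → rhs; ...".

A->C, B->AA, C->BA

  step 2 ⇒ step 3: BACCCC ⇒ AA·C·BA·BA·BA·BA
    A ↦ C
    B ↦ AA
    C ↦ BA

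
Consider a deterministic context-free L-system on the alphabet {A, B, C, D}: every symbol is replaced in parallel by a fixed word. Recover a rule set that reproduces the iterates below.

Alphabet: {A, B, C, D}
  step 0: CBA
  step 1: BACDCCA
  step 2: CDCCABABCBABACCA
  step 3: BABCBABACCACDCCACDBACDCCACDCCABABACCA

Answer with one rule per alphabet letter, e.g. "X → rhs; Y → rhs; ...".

A->CCA, B->CD, C->BA, D->BC

  step 2 ⇒ step 3: CDCCABABCBABACCA ⇒ BA·BC·BA·BA·CCA·CD·CCA·CD·BA·CD·CCA·CD·CCA·BA·BA·CCA
    A ↦ CCA
    B ↦ CD
    C ↦ BA
    D ↦ BC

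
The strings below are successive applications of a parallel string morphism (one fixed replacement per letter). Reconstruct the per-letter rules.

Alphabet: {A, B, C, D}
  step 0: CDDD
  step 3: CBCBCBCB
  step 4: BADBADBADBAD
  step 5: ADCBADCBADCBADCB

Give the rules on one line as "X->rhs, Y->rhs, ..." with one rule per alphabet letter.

  step 4 ⇒ step 5: BADBADBADBAD ⇒ AD·C·B·AD·C·B·AD·C·B·AD·C·B
    A ↦ C
    B ↦ AD
    D ↦ B
  step 3 ⇒ step 4: CBCBCBCB ⇒ B·AD·B·AD·B·AD·B·AD
    C ↦ B

A->C, B->AD, C->B, D->B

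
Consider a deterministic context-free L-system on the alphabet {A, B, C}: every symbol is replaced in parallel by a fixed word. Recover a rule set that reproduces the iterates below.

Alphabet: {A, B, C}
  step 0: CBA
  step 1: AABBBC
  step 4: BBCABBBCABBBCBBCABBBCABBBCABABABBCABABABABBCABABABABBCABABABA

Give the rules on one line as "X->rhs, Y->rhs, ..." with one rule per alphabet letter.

A->BBC, B->AB, C->A

  step 0 ⇒ step 1: CBA ⇒ A·AB·BBC
    A ↦ BBC
    B ↦ AB
    C ↦ A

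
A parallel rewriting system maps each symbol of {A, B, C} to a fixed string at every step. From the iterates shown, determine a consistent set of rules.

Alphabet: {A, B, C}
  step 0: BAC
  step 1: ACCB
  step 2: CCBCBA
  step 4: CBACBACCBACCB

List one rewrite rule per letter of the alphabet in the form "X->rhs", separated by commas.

A->C, B->A, C->CB

  step 1 ⇒ step 2: ACCB ⇒ C·CB·CB·A
    A ↦ C
    B ↦ A
    C ↦ CB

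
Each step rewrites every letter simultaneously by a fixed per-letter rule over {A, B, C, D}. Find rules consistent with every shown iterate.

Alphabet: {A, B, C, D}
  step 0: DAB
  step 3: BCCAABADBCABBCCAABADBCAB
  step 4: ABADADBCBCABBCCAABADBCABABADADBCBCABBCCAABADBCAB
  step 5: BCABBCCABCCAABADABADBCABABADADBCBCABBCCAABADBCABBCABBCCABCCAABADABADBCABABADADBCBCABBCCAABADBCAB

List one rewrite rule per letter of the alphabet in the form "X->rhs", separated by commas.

  step 4 ⇒ step 5: ABADADBCBCABBCCAABADBCABABADADBCBCABBCCAABADBCAB ⇒ BC·AB·BC·CA·BC·CA·AB·AD·AB·AD·BC·AB·AB·AD·AD·BC·BC·AB·BC·CA·AB·AD·BC·AB·BC·AB·BC·CA·BC·CA·AB·AD·AB·AD·BC·AB·AB·AD·AD·BC·BC·AB·BC·CA·AB·AD·BC·AB
    A ↦ BC
    B ↦ AB
    C ↦ AD
    D ↦ CA

A->BC, B->AB, C->AD, D->CA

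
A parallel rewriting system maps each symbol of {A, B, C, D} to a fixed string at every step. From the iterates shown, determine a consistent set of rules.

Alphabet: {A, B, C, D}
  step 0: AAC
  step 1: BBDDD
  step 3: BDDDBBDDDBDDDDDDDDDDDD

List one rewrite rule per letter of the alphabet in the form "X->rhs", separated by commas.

A->B, B->ACA, C->DDD, D->DD

  step 0 ⇒ step 1: AAC ⇒ B·B·DDD
    A ↦ B
    C ↦ DDD
    B ↦ ACA  (constrained at step 1)
    D ↦ DD  (constrained at step 1)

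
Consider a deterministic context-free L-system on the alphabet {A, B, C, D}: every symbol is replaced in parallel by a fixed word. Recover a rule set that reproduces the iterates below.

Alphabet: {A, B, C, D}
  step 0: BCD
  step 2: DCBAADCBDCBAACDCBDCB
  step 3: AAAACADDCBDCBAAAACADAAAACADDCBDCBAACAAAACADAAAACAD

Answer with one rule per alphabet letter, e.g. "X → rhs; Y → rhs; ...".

  step 2 ⇒ step 3: DCBAADCBDCBAACDCBDCB ⇒ AA·AAC·AD·DCB·DCB·AA·AAC·AD·AA·AAC·AD·DCB·DCB·AAC·AA·AAC·AD·AA·AAC·AD
    A ↦ DCB
    B ↦ AD
    C ↦ AAC
    D ↦ AA

A->DCB, B->AD, C->AAC, D->AA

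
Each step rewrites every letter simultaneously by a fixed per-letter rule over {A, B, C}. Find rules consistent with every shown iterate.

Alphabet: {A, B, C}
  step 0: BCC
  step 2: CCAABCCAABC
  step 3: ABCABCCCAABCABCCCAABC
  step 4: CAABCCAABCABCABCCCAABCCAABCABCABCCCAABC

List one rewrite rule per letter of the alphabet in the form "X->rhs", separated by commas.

  step 3 ⇒ step 4: ABCABCCCAABCABCCCAABC ⇒ C·A·ABC·C·A·ABC·ABC·ABC·C·C·A·ABC·C·A·ABC·ABC·ABC·C·C·A·ABC
    A ↦ C
    B ↦ A
    C ↦ ABC

A->C, B->A, C->ABC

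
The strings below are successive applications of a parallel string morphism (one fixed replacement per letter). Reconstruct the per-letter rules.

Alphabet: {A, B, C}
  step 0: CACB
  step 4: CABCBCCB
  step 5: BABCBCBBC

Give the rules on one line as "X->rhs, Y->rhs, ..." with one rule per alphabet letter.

  step 4 ⇒ step 5: CABCBCCB ⇒ B·AB·C·B·C·B·B·C
    A ↦ AB
    B ↦ C
    C ↦ B

A->AB, B->C, C->B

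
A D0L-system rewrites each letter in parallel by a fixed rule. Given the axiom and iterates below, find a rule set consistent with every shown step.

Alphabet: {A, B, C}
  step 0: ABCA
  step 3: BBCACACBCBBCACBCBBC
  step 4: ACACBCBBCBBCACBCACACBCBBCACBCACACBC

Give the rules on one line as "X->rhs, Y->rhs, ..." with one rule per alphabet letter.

A->B, B->AC, C->BC

  step 3 ⇒ step 4: BBCACACBCBBCACBCBBC ⇒ AC·AC·BC·B·BC·B·BC·AC·BC·AC·AC·BC·B·BC·AC·BC·AC·AC·BC
    A ↦ B
    B ↦ AC
    C ↦ BC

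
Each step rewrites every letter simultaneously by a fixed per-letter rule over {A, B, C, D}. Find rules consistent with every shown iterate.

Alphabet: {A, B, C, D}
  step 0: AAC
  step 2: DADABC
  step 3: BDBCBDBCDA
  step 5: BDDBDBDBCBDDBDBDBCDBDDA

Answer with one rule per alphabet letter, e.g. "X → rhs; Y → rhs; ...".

  step 2 ⇒ step 3: DADABC ⇒ BD·BC·BD·BC·D·A
    A ↦ BC
    B ↦ D
    C ↦ A
    D ↦ BD

A->BC, B->D, C->A, D->BD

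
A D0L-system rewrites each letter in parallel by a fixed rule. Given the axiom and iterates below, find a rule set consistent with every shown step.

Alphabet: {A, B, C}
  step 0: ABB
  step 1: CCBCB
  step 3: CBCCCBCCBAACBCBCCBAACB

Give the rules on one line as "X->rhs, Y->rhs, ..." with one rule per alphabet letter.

  step 0 ⇒ step 1: ABB ⇒ C·CB·CB
    A ↦ C
    B ↦ CB
    C ↦ BAA  (constrained at step 1)

A->C, B->CB, C->BAA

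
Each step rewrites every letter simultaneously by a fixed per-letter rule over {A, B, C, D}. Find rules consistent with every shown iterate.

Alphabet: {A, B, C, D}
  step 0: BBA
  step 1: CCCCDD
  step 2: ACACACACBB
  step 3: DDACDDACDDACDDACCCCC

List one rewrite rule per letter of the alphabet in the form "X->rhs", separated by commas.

A->DD, B->CC, C->AC, D->B

  step 2 ⇒ step 3: ACACACACBB ⇒ DD·AC·DD·AC·DD·AC·DD·AC·CC·CC
    A ↦ DD
    B ↦ CC
    C ↦ AC
  step 1 ⇒ step 2: CCCCDD ⇒ AC·AC·AC·AC·B·B
    D ↦ B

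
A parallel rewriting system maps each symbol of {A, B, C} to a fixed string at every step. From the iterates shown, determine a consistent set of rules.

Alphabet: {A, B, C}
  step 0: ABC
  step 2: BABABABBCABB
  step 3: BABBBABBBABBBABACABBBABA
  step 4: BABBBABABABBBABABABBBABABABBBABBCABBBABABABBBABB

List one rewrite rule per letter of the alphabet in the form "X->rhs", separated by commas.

A->BB, B->BA, C->CA

  step 3 ⇒ step 4: BABBBABBBABBBABACABBBABA ⇒ BA·BB·BA·BA·BA·BB·BA·BA·BA·BB·BA·BA·BA·BB·BA·BB·CA·BB·BA·BA·BA·BB·BA·BB
    A ↦ BB
    B ↦ BA
    C ↦ CA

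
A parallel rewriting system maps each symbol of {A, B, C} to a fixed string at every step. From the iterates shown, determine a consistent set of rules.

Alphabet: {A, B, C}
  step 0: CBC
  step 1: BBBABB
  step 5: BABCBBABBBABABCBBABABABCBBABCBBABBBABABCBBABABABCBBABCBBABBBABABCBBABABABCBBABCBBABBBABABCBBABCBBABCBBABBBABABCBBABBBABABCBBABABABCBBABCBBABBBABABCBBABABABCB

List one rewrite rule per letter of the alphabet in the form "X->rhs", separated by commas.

A->BCB, B->BA, C->BB

  step 0 ⇒ step 1: CBC ⇒ BB·BA·BB
    B ↦ BA
    C ↦ BB
    A ↦ BCB  (constrained at step 1)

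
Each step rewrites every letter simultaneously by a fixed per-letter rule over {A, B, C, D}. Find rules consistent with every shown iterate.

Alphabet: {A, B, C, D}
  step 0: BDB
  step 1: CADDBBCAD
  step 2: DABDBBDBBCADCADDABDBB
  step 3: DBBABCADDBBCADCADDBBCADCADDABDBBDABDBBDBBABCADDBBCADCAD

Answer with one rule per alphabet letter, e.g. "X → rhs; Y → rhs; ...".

A->AB, B->CAD, C->D, D->DBB

  step 2 ⇒ step 3: DABDBBDBBCADCADDABDBB ⇒ DBB·AB·CAD·DBB·CAD·CAD·DBB·CAD·CAD·D·AB·DBB·D·AB·DBB·DBB·AB·CAD·DBB·CAD·CAD
    A ↦ AB
    B ↦ CAD
    C ↦ D
    D ↦ DBB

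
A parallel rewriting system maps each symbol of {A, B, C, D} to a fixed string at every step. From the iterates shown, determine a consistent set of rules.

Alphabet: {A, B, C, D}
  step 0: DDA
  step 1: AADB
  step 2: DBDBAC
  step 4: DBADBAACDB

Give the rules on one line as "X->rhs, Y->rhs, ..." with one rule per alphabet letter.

A->DB, B->C, C->A, D->A

  step 1 ⇒ step 2: AADB ⇒ DB·DB·A·C
    A ↦ DB
    B ↦ C
    D ↦ A
    C ↦ A  (constrained at step 2)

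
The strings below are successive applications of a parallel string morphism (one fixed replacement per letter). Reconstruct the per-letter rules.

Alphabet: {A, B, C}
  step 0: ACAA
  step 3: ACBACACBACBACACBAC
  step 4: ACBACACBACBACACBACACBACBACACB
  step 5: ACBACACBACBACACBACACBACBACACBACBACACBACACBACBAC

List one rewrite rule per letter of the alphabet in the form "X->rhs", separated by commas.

A->AC, B->AC, C->B

  step 4 ⇒ step 5: ACBACACBACBACACBACACBACBACACB ⇒ AC·B·AC·AC·B·AC·B·AC·AC·B·AC·AC·B·AC·B·AC·AC·B·AC·B·AC·AC·B·AC·AC·B·AC·B·AC
    A ↦ AC
    B ↦ AC
    C ↦ B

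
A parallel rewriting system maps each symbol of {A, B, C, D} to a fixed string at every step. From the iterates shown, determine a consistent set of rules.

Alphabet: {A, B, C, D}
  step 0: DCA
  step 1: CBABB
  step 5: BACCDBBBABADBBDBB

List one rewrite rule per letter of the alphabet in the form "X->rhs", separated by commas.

A->BB, B->D, C->BA, D->C

  step 0 ⇒ step 1: DCA ⇒ C·BA·BB
    A ↦ BB
    C ↦ BA
    D ↦ C
    B ↦ D  (constrained at step 1)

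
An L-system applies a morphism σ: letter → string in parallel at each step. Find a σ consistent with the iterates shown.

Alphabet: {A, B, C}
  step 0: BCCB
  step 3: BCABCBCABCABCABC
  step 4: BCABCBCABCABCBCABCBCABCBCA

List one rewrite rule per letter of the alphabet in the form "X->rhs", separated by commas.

  step 3 ⇒ step 4: BCABCBCABCABCABC ⇒ BC·A·BC·BC·A·BC·A·BC·BC·A·BC·BC·A·BC·BC·A
    A ↦ BC
    B ↦ BC
    C ↦ A

A->BC, B->BC, C->A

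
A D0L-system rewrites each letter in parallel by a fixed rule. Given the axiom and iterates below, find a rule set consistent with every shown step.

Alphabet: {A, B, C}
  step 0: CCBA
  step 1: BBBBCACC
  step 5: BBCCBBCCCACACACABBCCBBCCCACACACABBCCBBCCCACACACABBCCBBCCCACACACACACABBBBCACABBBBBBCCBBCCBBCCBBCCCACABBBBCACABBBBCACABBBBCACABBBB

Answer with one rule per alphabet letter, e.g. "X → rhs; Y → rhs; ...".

A->CC, B->CA, C->BB

  step 0 ⇒ step 1: CCBA ⇒ BB·BB·CA·CC
    A ↦ CC
    B ↦ CA
    C ↦ BB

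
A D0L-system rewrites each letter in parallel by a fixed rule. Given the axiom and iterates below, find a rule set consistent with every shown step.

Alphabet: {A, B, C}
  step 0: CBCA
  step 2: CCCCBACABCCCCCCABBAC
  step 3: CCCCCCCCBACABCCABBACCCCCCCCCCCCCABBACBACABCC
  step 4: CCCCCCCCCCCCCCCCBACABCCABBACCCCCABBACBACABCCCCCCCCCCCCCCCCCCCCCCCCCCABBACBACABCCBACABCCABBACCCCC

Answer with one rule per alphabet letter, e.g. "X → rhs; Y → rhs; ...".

A->AB, B->BAC, C->CC

  step 3 ⇒ step 4: CCCCCCCCBACABCCABBACCCCCCCCCCCCCABBACBACABCC ⇒ CC·CC·CC·CC·CC·CC·CC·CC·BAC·AB·CC·AB·BAC·CC·CC·AB·BAC·BAC·AB·CC·CC·CC·CC·CC·CC·CC·CC·CC·CC·CC·CC·CC·AB·BAC·BAC·AB·CC·BAC·AB·CC·AB·BAC·CC·CC
    A ↦ AB
    B ↦ BAC
    C ↦ CC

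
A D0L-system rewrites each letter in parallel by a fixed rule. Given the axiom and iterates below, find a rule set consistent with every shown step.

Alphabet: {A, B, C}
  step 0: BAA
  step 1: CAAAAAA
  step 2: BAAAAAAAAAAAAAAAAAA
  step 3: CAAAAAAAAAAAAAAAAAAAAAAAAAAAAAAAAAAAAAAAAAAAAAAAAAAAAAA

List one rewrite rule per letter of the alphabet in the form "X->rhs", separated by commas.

  step 2 ⇒ step 3: BAAAAAAAAAAAAAAAAAA ⇒ C·AAA·AAA·AAA·AAA·AAA·AAA·AAA·AAA·AAA·AAA·AAA·AAA·AAA·AAA·AAA·AAA·AAA·AAA
    A ↦ AAA
    B ↦ C
  step 1 ⇒ step 2: CAAAAAA ⇒ B·AAA·AAA·AAA·AAA·AAA·AAA
    C ↦ B

A->AAA, B->C, C->B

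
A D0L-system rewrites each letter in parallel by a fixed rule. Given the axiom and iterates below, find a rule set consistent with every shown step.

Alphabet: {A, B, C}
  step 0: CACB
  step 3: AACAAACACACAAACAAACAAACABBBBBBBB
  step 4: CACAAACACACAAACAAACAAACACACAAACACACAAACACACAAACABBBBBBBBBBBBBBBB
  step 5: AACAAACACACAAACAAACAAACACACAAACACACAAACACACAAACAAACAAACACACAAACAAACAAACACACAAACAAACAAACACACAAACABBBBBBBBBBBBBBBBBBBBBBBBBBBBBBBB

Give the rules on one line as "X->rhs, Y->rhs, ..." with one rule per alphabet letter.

  step 4 ⇒ step 5: CACAAACACACAAACAAACAAACACACAAACACACAAACACACAAACABBBBBBBBBBBBBBBB ⇒ AA·CA·AA·CA·CA·CA·AA·CA·AA·CA·AA·CA·CA·CA·AA·CA·CA·CA·AA·CA·CA·CA·AA·CA·AA·CA·AA·CA·CA·CA·AA·CA·AA·CA·AA·CA·CA·CA·AA·CA·AA·CA·AA·CA·CA·CA·AA·CA·BB·BB·BB·BB·BB·BB·BB·BB·BB·BB·BB·BB·BB·BB·BB·BB
    A ↦ CA
    B ↦ BB
    C ↦ AA

A->CA, B->BB, C->AA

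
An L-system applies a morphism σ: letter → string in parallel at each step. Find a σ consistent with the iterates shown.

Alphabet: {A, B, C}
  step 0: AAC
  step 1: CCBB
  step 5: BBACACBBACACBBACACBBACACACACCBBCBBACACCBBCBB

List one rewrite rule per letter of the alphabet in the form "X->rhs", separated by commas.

A->C, B->AC, C->BB

  step 0 ⇒ step 1: AAC ⇒ C·C·BB
    A ↦ C
    C ↦ BB
    B ↦ AC  (constrained at step 1)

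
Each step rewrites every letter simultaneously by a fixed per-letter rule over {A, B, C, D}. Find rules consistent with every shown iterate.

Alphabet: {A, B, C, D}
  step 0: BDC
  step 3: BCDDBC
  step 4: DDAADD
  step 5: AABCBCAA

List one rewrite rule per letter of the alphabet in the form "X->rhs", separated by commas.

A->BC, B->D, C->D, D->A

  step 4 ⇒ step 5: DDAADD ⇒ A·A·BC·BC·A·A
    A ↦ BC
    D ↦ A
  step 3 ⇒ step 4: BCDDBC ⇒ D·D·A·A·D·D
    B ↦ D
  step 3 ⇒ step 4: BCDDBC ⇒ D·D·A·A·D·D
    C ↦ D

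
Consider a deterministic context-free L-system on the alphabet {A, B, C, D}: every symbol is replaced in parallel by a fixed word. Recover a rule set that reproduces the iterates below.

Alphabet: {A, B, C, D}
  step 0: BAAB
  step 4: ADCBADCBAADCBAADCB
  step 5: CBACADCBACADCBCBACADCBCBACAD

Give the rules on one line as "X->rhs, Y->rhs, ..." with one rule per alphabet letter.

A->CB, B->D, C->A, D->AC

  step 4 ⇒ step 5: ADCBADCBAADCBAADCB ⇒ CB·AC·A·D·CB·AC·A·D·CB·CB·AC·A·D·CB·CB·AC·A·D
    A ↦ CB
    B ↦ D
    C ↦ A
    D ↦ AC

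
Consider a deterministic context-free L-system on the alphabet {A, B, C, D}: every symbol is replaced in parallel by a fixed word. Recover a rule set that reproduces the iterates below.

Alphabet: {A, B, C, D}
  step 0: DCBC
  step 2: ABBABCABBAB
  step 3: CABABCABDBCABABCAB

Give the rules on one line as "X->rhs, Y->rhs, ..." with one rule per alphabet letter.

A->C, B->AB, C->DB, D->B

  step 2 ⇒ step 3: ABBABCABBAB ⇒ C·AB·AB·C·AB·DB·C·AB·AB·C·AB
    A ↦ C
    B ↦ AB
    C ↦ DB
    D ↦ B  (constrained at step 0)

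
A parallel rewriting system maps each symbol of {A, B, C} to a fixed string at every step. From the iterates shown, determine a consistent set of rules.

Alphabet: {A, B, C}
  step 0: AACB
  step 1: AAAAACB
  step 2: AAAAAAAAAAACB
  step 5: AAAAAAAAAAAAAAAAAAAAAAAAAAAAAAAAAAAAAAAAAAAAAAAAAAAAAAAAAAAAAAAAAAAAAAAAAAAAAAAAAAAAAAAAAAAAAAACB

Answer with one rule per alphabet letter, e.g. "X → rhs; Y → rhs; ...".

  step 1 ⇒ step 2: AAAAACB ⇒ AA·AA·AA·AA·AA·A·CB
    A ↦ AA
    B ↦ CB
    C ↦ A

A->AA, B->CB, C->A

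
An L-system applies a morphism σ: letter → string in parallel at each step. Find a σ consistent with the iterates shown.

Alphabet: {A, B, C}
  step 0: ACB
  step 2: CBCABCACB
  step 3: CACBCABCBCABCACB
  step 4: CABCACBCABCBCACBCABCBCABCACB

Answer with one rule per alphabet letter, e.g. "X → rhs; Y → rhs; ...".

  step 3 ⇒ step 4: CACBCABCBCABCACB ⇒ CA·B·CA·CB·CA·B·CB·CA·CB·CA·B·CB·CA·B·CA·CB
    A ↦ B
    B ↦ CB
    C ↦ CA

A->B, B->CB, C->CA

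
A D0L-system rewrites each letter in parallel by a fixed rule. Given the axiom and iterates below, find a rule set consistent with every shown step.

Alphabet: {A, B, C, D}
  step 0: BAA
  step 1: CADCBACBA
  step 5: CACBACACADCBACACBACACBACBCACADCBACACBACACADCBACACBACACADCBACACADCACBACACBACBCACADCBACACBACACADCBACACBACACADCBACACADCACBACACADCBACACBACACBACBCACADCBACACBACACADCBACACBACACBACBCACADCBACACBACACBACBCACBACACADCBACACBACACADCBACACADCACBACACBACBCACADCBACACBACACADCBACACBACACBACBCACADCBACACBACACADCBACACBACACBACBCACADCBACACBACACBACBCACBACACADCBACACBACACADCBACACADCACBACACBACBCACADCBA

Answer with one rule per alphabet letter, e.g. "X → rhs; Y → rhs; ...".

A->CBA, B->CAD, C->CA, D->CB

  step 0 ⇒ step 1: BAA ⇒ CAD·CBA·CBA
    A ↦ CBA
    B ↦ CAD
    C ↦ CA  (constrained at step 1)
    D ↦ CB  (constrained at step 1)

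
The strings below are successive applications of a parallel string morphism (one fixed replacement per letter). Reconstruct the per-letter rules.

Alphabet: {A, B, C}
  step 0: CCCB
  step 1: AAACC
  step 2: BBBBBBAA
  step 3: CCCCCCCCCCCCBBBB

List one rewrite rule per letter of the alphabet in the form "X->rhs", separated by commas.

  step 2 ⇒ step 3: BBBBBBAA ⇒ CC·CC·CC·CC·CC·CC·BB·BB
    A ↦ BB
    B ↦ CC
  step 0 ⇒ step 1: CCCB ⇒ A·A·A·CC
    C ↦ A

A->BB, B->CC, C->A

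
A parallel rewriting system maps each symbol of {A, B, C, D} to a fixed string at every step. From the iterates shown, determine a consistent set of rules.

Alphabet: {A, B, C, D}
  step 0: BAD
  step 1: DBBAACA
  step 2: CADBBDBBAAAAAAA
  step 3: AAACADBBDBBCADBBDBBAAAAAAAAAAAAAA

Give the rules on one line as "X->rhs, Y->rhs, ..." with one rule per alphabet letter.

A->AA, B->DBB, C->A, D->CA

  step 2 ⇒ step 3: CADBBDBBAAAAAAA ⇒ A·AA·CA·DBB·DBB·CA·DBB·DBB·AA·AA·AA·AA·AA·AA·AA
    A ↦ AA
    B ↦ DBB
    C ↦ A
    D ↦ CA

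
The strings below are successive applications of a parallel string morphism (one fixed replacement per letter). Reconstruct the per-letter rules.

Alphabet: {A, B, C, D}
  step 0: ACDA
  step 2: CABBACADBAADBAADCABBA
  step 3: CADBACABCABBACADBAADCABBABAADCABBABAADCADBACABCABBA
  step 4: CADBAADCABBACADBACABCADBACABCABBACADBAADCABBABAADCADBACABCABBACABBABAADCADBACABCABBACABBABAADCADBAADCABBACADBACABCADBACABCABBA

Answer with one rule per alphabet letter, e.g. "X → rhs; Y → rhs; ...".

  step 3 ⇒ step 4: CADBACABCABBACADBAADCABBABAADCABBABAADCADBACABCABBA ⇒ CAD·BA·AD·CAB·BA·CAD·BA·CAB·CAD·BA·CAB·CAB·BA·CAD·BA·AD·CAB·BA·BA·AD·CAD·BA·CAB·CAB·BA·CAB·BA·BA·AD·CAD·BA·CAB·CAB·BA·CAB·BA·BA·AD·CAD·BA·AD·CAB·BA·CAD·BA·CAB·CAD·BA·CAB·CAB·BA
    A ↦ BA
    B ↦ CAB
    C ↦ CAD
    D ↦ AD

A->BA, B->CAB, C->CAD, D->AD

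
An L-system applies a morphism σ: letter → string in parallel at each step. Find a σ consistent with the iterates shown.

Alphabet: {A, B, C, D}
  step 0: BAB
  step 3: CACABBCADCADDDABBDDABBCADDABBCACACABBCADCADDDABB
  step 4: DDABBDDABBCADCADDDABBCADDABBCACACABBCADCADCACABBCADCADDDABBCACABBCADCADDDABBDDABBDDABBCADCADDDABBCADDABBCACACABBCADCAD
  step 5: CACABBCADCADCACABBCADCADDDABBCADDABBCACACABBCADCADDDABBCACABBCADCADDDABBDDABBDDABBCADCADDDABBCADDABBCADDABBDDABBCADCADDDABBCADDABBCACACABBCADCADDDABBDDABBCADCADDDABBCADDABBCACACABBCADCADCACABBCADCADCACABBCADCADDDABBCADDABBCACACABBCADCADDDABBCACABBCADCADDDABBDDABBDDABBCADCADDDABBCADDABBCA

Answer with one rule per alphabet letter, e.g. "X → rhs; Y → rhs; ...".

  step 4 ⇒ step 5: DDABBDDABBCADCADDDABBCADDABBCACACABBCADCADCACABBCADCADDDABBCACABBCADCADDDABBDDABBDDABBCADCADDDABBCADDABBCACACABBCADCAD ⇒ CA·CA·BB·CAD·CAD·CA·CA·BB·CAD·CAD·DDA·BB·CA·DDA·BB·CA·CA·CA·BB·CAD·CAD·DDA·BB·CA·CA·BB·CAD·CAD·DDA·BB·DDA·BB·DDA·BB·CAD·CAD·DDA·BB·CA·DDA·BB·CA·DDA·BB·DDA·BB·CAD·CAD·DDA·BB·CA·DDA·BB·CA·CA·CA·BB·CAD·CAD·DDA·BB·DDA·BB·CAD·CAD·DDA·BB·CA·DDA·BB·CA·CA·CA·BB·CAD·CAD·CA·CA·BB·CAD·CAD·CA·CA·BB·CAD·CAD·DDA·BB·CA·DDA·BB·CA·CA·CA·BB·CAD·CAD·DDA·BB·CA·CA·BB·CAD·CAD·DDA·BB·DDA·BB·DDA·BB·CAD·CAD·DDA·BB·CA·DDA·BB·CA
    A ↦ BB
    B ↦ CAD
    C ↦ DDA
    D ↦ CA

A->BB, B->CAD, C->DDA, D->CA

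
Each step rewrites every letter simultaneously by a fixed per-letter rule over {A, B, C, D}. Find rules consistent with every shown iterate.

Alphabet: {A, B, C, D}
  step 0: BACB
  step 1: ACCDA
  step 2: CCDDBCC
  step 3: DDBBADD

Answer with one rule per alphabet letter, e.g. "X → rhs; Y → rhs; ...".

  step 2 ⇒ step 3: CCDDBCC ⇒ D·D·B·B·A·D·D
    B ↦ A
    C ↦ D
    D ↦ B
  step 0 ⇒ step 1: BACB ⇒ A·CC·D·A
    A ↦ CC

A->CC, B->A, C->D, D->B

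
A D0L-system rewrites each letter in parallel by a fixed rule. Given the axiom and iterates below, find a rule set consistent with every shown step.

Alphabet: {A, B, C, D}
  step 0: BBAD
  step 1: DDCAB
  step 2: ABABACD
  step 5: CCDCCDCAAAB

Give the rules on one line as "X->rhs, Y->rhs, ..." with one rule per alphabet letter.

A->C, B->D, C->A, D->AB

  step 1 ⇒ step 2: DDCAB ⇒ AB·AB·A·C·D
    A ↦ C
    B ↦ D
    C ↦ A
    D ↦ AB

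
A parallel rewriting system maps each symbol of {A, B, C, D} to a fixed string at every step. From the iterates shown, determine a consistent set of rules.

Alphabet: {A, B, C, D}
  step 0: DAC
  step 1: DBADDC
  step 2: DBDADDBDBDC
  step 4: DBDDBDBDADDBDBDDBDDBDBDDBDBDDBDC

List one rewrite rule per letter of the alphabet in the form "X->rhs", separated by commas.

  step 1 ⇒ step 2: DBADDC ⇒ DB·D·AD·DB·DB·DC
    A ↦ AD
    B ↦ D
    C ↦ DC
    D ↦ DB

A->AD, B->D, C->DC, D->DB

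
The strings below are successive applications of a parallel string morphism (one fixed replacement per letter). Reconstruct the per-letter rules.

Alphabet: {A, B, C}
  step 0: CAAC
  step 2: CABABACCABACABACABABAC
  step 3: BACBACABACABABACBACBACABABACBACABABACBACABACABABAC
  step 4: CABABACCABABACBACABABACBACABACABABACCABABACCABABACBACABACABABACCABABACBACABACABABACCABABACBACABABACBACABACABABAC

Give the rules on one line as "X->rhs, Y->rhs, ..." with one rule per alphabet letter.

  step 3 ⇒ step 4: BACBACABACABABACBACBACABABACBACABABACBACABACABABAC ⇒ CA·BA·BAC·CA·BA·BAC·BA·CA·BA·BAC·BA·CA·BA·CA·BA·BAC·CA·BA·BAC·CA·BA·BAC·BA·CA·BA·CA·BA·BAC·CA·BA·BAC·BA·CA·BA·CA·BA·BAC·CA·BA·BAC·BA·CA·BA·BAC·BA·CA·BA·CA·BA·BAC
    A ↦ BA
    B ↦ CA
    C ↦ BAC

A->BA, B->CA, C->BAC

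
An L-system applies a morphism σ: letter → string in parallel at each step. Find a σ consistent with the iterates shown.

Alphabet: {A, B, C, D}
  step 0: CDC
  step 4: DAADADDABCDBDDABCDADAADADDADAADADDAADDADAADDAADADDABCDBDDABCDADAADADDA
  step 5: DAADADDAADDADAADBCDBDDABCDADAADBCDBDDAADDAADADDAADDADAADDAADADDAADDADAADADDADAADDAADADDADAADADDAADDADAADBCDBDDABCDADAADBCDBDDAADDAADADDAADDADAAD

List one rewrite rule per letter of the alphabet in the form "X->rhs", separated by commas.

A->AD, B->BC, C->DBD, D->DA

  step 4 ⇒ step 5: DAADADDABCDBDDABCDADAADADDADAADADDAADDADAADDAADADDABCDBDDABCDADAADADDA ⇒ DA·AD·AD·DA·AD·DA·DA·AD·BC·DBD·DA·BC·DA·DA·AD·BC·DBD·DA·AD·DA·AD·AD·DA·AD·DA·DA·AD·DA·AD·AD·DA·AD·DA·DA·AD·AD·DA·DA·AD·DA·AD·AD·DA·DA·AD·AD·DA·AD·DA·DA·AD·BC·DBD·DA·BC·DA·DA·AD·BC·DBD·DA·AD·DA·AD·AD·DA·AD·DA·DA·AD
    A ↦ AD
    B ↦ BC
    C ↦ DBD
    D ↦ DA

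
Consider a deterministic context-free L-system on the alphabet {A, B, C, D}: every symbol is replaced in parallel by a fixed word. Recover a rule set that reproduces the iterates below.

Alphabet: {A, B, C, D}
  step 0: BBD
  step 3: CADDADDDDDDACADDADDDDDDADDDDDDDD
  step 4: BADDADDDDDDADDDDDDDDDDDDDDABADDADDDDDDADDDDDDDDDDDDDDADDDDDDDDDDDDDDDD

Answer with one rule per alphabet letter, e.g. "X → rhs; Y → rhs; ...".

A->DDA, B->CA, C->BA, D->DD

  step 3 ⇒ step 4: CADDADDDDDDACADDADDDDDDADDDDDDDD ⇒ BA·DDA·DD·DD·DDA·DD·DD·DD·DD·DD·DD·DDA·BA·DDA·DD·DD·DDA·DD·DD·DD·DD·DD·DD·DDA·DD·DD·DD·DD·DD·DD·DD·DD
    A ↦ DDA
    C ↦ BA
    D ↦ DD
    B ↦ CA  (constrained at step 0)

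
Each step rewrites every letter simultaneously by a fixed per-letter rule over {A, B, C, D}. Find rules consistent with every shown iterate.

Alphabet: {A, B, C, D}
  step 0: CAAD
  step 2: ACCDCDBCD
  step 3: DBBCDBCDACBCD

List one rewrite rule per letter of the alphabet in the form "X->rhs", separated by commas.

  step 2 ⇒ step 3: ACCDCDBCD ⇒ D·B·B·CD·B·CD·AC·B·CD
    A ↦ D
    B ↦ AC
    C ↦ B
    D ↦ CD

A->D, B->AC, C->B, D->CD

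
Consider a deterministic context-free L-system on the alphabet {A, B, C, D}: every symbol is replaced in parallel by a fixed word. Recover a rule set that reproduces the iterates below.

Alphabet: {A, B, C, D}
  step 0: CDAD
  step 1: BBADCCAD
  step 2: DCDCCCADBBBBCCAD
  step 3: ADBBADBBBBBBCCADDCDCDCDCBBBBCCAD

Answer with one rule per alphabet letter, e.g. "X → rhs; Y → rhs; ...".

A->CC, B->DC, C->BB, D->AD

  step 2 ⇒ step 3: DCDCCCADBBBBCCAD ⇒ AD·BB·AD·BB·BB·BB·CC·AD·DC·DC·DC·DC·BB·BB·CC·AD
    A ↦ CC
    B ↦ DC
    C ↦ BB
    D ↦ AD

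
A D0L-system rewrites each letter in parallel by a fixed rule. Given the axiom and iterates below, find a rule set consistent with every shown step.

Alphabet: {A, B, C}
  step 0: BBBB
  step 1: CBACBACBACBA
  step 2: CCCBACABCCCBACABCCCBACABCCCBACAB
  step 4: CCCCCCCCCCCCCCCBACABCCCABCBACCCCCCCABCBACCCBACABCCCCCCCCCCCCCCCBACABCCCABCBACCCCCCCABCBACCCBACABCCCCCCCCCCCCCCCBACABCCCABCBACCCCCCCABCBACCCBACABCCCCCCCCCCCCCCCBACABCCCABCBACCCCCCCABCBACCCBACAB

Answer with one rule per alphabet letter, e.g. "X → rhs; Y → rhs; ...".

  step 1 ⇒ step 2: CBACBACBACBA ⇒ CC·CBA·CAB·CC·CBA·CAB·CC·CBA·CAB·CC·CBA·CAB
    A ↦ CAB
    B ↦ CBA
    C ↦ CC

A->CAB, B->CBA, C->CC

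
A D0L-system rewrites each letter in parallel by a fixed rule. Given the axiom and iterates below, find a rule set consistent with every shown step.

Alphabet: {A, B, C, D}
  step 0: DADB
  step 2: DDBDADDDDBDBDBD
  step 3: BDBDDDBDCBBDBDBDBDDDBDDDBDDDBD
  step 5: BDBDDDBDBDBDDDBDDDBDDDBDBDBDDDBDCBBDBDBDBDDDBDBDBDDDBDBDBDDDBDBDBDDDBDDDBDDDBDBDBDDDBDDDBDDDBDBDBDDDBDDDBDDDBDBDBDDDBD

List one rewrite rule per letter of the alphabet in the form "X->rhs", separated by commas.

  step 2 ⇒ step 3: DDBDADDDDBDBDBD ⇒ BD·BD·DD·BD·CB·BD·BD·BD·BD·DD·BD·DD·BD·DD·BD
    A ↦ CB
    B ↦ DD
    D ↦ BD
    C ↦ A  (constrained at step 3)

A->CB, B->DD, C->A, D->BD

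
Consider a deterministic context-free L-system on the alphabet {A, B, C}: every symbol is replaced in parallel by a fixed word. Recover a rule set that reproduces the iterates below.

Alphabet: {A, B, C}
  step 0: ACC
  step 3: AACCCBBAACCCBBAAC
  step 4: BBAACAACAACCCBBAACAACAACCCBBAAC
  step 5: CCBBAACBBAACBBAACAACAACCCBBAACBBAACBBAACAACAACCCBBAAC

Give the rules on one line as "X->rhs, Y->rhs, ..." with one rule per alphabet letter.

A->B, B->C, C->AAC

  step 4 ⇒ step 5: BBAACAACAACCCBBAACAACAACCCBBAAC ⇒ C·C·B·B·AAC·B·B·AAC·B·B·AAC·AAC·AAC·C·C·B·B·AAC·B·B·AAC·B·B·AAC·AAC·AAC·C·C·B·B·AAC
    A ↦ B
    B ↦ C
    C ↦ AAC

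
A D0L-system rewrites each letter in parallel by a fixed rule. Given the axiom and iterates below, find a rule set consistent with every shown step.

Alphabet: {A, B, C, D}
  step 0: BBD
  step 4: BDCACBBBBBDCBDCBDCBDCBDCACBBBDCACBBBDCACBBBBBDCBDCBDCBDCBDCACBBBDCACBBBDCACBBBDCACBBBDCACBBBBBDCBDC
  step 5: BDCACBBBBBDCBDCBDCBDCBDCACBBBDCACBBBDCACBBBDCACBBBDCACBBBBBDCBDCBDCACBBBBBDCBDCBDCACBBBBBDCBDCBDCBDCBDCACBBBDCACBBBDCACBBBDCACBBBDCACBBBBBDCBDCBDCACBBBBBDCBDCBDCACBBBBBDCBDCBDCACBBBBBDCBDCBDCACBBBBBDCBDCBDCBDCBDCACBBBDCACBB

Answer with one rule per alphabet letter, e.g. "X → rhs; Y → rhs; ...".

A->B, B->BDC, C->B, D->ACB

  step 4 ⇒ step 5: BDCACBBBBBDCBDCBDCBDCBDCACBBBDCACBBBDCACBBBBBDCBDCBDCBDCBDCACBBBDCACBBBDCACBBBDCACBBBDCACBBBBBDCBDC ⇒ BDC·ACB·B·B·B·BDC·BDC·BDC·BDC·BDC·ACB·B·BDC·ACB·B·BDC·ACB·B·BDC·ACB·B·BDC·ACB·B·B·B·BDC·BDC·BDC·ACB·B·B·B·BDC·BDC·BDC·ACB·B·B·B·BDC·BDC·BDC·BDC·BDC·ACB·B·BDC·ACB·B·BDC·ACB·B·BDC·ACB·B·BDC·ACB·B·B·B·BDC·BDC·BDC·ACB·B·B·B·BDC·BDC·BDC·ACB·B·B·B·BDC·BDC·BDC·ACB·B·B·B·BDC·BDC·BDC·ACB·B·B·B·BDC·BDC·BDC·BDC·BDC·ACB·B·BDC·ACB·B
    A ↦ B
    B ↦ BDC
    C ↦ B
    D ↦ ACB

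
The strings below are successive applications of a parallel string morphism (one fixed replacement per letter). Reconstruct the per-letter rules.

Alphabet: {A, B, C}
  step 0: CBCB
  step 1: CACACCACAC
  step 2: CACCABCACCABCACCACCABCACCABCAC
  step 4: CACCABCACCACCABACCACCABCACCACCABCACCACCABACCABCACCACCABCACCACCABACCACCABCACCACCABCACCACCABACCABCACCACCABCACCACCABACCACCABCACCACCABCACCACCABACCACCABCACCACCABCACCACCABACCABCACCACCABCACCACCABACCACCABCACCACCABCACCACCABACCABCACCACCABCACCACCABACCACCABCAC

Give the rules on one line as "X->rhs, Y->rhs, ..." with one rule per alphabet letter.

  step 1 ⇒ step 2: CACACCACAC ⇒ CAC·CAB·CAC·CAB·CAC·CAC·CAB·CAC·CAB·CAC
    A ↦ CAB
    C ↦ CAC
  step 0 ⇒ step 1: CBCB ⇒ CAC·AC·CAC·AC
    B ↦ AC

A->CAB, B->AC, C->CAC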